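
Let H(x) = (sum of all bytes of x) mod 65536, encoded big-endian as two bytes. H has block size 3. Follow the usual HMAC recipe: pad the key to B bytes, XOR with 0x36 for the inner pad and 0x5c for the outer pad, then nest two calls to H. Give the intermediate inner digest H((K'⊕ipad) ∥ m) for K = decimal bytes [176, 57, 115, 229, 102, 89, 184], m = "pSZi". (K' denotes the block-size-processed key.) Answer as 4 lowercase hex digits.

027f

Key decimal bytes [176, 57, 115, 229, 102, 89, 184] = b0 39 73 e5 66 59 b8 is 7 bytes > B = 3, so hash it first: H(key) = 03 b8, then zero-pad to 3 bytes: K' = 03 b8 00.
K' ⊕ ipad = 35 8e 36.
Inner input = 35 8e 36 ∥ 70 53 5a 69.
Inner hash: sum = 53+142+54+112+83+90+105 = 639 → 02 7f.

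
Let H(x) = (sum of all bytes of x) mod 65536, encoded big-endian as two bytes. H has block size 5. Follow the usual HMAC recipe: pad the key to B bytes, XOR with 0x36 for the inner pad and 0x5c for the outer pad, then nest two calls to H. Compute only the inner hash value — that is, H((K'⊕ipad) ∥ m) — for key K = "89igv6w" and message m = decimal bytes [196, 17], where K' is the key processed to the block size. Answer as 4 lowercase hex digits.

01fd

Key "89igv6w" = 38 39 69 67 76 36 77 is 7 bytes > B = 5, so hash it first: H(key) = 02 64, then zero-pad to 5 bytes: K' = 02 64 00 00 00.
K' ⊕ ipad = 34 52 36 36 36.
Inner input = 34 52 36 36 36 ∥ c4 11.
Inner hash: sum = 52+82+54+54+54+196+17 = 509 → 01 fd.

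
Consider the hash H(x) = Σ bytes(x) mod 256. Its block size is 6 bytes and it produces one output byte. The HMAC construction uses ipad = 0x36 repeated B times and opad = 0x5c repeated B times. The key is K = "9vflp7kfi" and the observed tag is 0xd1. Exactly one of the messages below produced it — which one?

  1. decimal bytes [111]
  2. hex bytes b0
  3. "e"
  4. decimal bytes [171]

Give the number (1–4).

Key "9vflp7kfi" = 39 76 66 6c 70 37 6b 66 69 is 9 bytes > B = 6, so hash it first: H(key) = 62, then zero-pad to 6 bytes: K' = 62 00 00 00 00 00.
K' ⊕ ipad = 54 36 36 36 36 36; K' ⊕ opad = 3e 5c 5c 5c 5c 5c.
m1: inner = H(54 36 36 36 36 36 6f) = d1; tag = H(3e 5c 5c 5c 5c 5c d1) = db
m2: inner = H(54 36 36 36 36 36 b0) = 12; tag = H(3e 5c 5c 5c 5c 5c 12) = 1c
m3: inner = H(54 36 36 36 36 36 65) = c7; tag = H(3e 5c 5c 5c 5c 5c c7) = d1 ← matches
m4: inner = H(54 36 36 36 36 36 ab) = 0d; tag = H(3e 5c 5c 5c 5c 5c 0d) = 17

3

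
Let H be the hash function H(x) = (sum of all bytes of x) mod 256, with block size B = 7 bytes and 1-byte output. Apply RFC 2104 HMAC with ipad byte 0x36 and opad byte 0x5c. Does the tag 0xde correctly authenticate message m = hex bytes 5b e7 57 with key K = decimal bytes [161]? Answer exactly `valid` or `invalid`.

invalid

Key decimal bytes [161] = a1 is 1 byte ≤ B = 7; zero-pad to 7 bytes: K' = a1 00 00 00 00 00 00.
K' ⊕ ipad = 97 36 36 36 36 36 36; K' ⊕ opad = fd 5c 5c 5c 5c 5c 5c.
Inner hash: sum = 151+54+54+54+54+54+54+91+231+87 = 884; mod 256 = 116 → 74.
Outer hash (recomputed tag): sum = 253+92+92+92+92+92+92+116 = 921; mod 256 = 153 → 99.
Recomputed tag = 99; claimed = de → mismatch.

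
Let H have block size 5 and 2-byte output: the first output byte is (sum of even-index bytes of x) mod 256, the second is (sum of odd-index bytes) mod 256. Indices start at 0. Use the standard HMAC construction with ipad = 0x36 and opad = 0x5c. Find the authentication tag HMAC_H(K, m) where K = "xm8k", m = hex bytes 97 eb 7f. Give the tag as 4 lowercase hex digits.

Key "xm8k" = 78 6d 38 6b is 4 bytes ≤ B = 5; zero-pad to 5 bytes: K' = 78 6d 38 6b 00.
K' ⊕ ipad = 4e 5b 0e 5d 36.  K' ⊕ opad = 24 31 64 37 5c.
Inner input = (K'⊕ipad) ∥ m = 4e 5b 0e 5d 36 ∥ 97 eb 7f.
Inner hash: even-index sum = 381 mod 256 = 125; odd-index sum = 462 mod 256 = 206 → 7d ce.
Outer input = (K'⊕opad) ∥ inner = 24 31 64 37 5c ∥ 7d ce.
Outer hash (tag): even-index sum = 434 mod 256 = 178; odd-index sum = 229 mod 256 = 229 → b2 e5.

b2e5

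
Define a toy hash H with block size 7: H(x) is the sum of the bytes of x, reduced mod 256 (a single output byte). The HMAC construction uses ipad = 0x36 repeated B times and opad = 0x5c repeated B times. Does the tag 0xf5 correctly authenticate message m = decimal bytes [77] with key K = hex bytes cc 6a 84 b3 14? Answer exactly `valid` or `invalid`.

Key hex bytes cc 6a 84 b3 14 is 5 bytes ≤ B = 7; zero-pad to 7 bytes: K' = cc 6a 84 b3 14 00 00.
K' ⊕ ipad = fa 5c b2 85 22 36 36; K' ⊕ opad = 90 36 d8 ef 48 5c 5c.
Inner hash: sum = 250+92+178+133+34+54+54+77 = 872; mod 256 = 104 → 68.
Outer hash (recomputed tag): sum = 144+54+216+239+72+92+92+104 = 1013; mod 256 = 245 → f5.
Recomputed tag = f5; claimed = f5 → match.

valid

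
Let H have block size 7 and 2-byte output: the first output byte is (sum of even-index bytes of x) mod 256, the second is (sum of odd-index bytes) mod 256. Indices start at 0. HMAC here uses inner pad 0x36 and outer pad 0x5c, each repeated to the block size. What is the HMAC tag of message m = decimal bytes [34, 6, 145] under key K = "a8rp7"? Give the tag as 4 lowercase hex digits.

Key "a8rp7" = 61 38 72 70 37 is 5 bytes ≤ B = 7; zero-pad to 7 bytes: K' = 61 38 72 70 37 00 00.
K' ⊕ ipad = 57 0e 44 46 01 36 36.  K' ⊕ opad = 3d 64 2e 2c 6b 5c 5c.
Inner input = (K'⊕ipad) ∥ m = 57 0e 44 46 01 36 36 ∥ 22 06 91.
Inner hash: even-index sum = 216 mod 256 = 216; odd-index sum = 317 mod 256 = 61 → d8 3d.
Outer input = (K'⊕opad) ∥ inner = 3d 64 2e 2c 6b 5c 5c ∥ d8 3d.
Outer hash (tag): even-index sum = 367 mod 256 = 111; odd-index sum = 452 mod 256 = 196 → 6f c4.

6fc4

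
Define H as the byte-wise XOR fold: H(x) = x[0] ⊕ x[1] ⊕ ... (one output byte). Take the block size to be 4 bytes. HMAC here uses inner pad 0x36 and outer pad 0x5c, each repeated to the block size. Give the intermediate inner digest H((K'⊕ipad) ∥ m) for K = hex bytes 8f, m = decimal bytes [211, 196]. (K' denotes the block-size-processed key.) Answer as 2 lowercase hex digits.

Key hex bytes 8f is 1 byte ≤ B = 4; zero-pad to 4 bytes: K' = 8f 00 00 00.
K' ⊕ ipad = b9 36 36 36.
Inner input = b9 36 36 36 ∥ d3 c4.
Inner hash: XOR b9⊕36⊕36⊕36⊕d3⊕c4 = 98.

98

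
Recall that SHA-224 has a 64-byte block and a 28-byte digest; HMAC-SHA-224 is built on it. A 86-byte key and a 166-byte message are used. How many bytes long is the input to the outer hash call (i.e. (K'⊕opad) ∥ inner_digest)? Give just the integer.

Key is 86 > 64 bytes, so it is hashed to 28 bytes then zero-padded to 64: |K'| = 64.
Outer input = (K'⊕opad) ∥ H(inner) → 64 + 28 = 92 bytes.

92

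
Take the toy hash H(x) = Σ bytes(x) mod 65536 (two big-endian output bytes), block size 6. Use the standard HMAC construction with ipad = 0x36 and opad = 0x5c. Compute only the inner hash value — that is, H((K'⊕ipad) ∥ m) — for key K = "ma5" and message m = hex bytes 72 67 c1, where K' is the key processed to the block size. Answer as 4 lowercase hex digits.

02f1

Key "ma5" = 6d 61 35 is 3 bytes ≤ B = 6; zero-pad to 6 bytes: K' = 6d 61 35 00 00 00.
K' ⊕ ipad = 5b 57 03 36 36 36.
Inner input = 5b 57 03 36 36 36 ∥ 72 67 c1.
Inner hash: sum = 91+87+3+54+54+54+114+103+193 = 753 → 02 f1.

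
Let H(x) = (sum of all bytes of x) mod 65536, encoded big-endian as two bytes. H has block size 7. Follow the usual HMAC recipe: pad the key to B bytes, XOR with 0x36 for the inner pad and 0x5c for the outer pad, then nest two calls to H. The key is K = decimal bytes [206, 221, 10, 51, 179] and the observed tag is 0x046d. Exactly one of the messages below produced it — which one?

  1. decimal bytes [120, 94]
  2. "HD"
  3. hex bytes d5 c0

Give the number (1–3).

Key decimal bytes [206, 221, 10, 51, 179] = ce dd 0a 33 b3 is 5 bytes ≤ B = 7; zero-pad to 7 bytes: K' = ce dd 0a 33 b3 00 00.
K' ⊕ ipad = f8 eb 3c 05 85 36 36; K' ⊕ opad = 92 81 56 6f ef 5c 5c.
m1: inner = H(f8 eb 3c 05 85 36 36 78 5e) = 03 eb; tag = H(92 81 56 6f ef 5c 5c 03 eb) = 046d ← matches
m2: inner = H(f8 eb 3c 05 85 36 36 48 44) = 03 a1; tag = H(92 81 56 6f ef 5c 5c 03 a1) = 0423
m3: inner = H(f8 eb 3c 05 85 36 36 d5 c0) = 04 aa; tag = H(92 81 56 6f ef 5c 5c 04 aa) = 042d

1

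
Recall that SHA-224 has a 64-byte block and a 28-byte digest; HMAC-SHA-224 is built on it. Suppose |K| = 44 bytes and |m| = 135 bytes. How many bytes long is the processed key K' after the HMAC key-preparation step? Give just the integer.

64

Key is 44 ≤ 64 bytes, zero-padded: |K'| = 64.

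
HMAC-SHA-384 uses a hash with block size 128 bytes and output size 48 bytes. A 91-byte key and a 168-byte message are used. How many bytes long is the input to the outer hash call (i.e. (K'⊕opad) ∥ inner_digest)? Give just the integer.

176

Key is 91 ≤ 128 bytes, zero-padded: |K'| = 128.
Outer input = (K'⊕opad) ∥ H(inner) → 128 + 48 = 176 bytes.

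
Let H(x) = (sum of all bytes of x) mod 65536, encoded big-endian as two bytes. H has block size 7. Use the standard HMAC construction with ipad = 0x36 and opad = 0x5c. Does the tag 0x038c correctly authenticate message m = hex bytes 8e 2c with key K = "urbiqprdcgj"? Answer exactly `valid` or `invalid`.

valid

Key "urbiqprdcgj" = 75 72 62 69 71 70 72 64 63 67 6a is 11 bytes > B = 7, so hash it first: H(key) = 04 9d, then zero-pad to 7 bytes: K' = 04 9d 00 00 00 00 00.
K' ⊕ ipad = 32 ab 36 36 36 36 36; K' ⊕ opad = 58 c1 5c 5c 5c 5c 5c.
Inner hash: sum = 50+171+54+54+54+54+54+142+44 = 677 → 02 a5.
Outer hash (recomputed tag): sum = 88+193+92+92+92+92+92+2+165 = 908 → 03 8c.
Recomputed tag = 038c; claimed = 038c → match.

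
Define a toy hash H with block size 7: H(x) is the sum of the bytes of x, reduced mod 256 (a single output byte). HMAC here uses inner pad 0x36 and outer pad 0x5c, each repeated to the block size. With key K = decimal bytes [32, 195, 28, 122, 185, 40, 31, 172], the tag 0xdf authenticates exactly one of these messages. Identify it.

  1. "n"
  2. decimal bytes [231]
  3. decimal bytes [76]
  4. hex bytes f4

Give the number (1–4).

Key decimal bytes [32, 195, 28, 122, 185, 40, 31, 172] = 20 c3 1c 7a b9 28 1f ac is 8 bytes > B = 7, so hash it first: H(key) = 25, then zero-pad to 7 bytes: K' = 25 00 00 00 00 00 00.
K' ⊕ ipad = 13 36 36 36 36 36 36; K' ⊕ opad = 79 5c 5c 5c 5c 5c 5c.
m1: inner = H(13 36 36 36 36 36 36 6e) = c5; tag = H(79 5c 5c 5c 5c 5c 5c c5) = 66
m2: inner = H(13 36 36 36 36 36 36 e7) = 3e; tag = H(79 5c 5c 5c 5c 5c 5c 3e) = df ← matches
m3: inner = H(13 36 36 36 36 36 36 4c) = a3; tag = H(79 5c 5c 5c 5c 5c 5c a3) = 44
m4: inner = H(13 36 36 36 36 36 36 f4) = 4b; tag = H(79 5c 5c 5c 5c 5c 5c 4b) = ec

2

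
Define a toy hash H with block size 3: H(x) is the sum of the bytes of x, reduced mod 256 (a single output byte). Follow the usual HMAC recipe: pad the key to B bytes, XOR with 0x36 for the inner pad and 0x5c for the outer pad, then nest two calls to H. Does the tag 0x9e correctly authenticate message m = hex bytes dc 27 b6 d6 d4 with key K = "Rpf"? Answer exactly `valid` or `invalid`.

Key "Rpf" = 52 70 66 is exactly B = 3 bytes: K' = 52 70 66.
K' ⊕ ipad = 64 46 50; K' ⊕ opad = 0e 2c 3a.
Inner hash: sum = 100+70+80+220+39+182+214+212 = 1117; mod 256 = 93 → 5d.
Outer hash (recomputed tag): sum = 14+44+58+93 = 209 → d1.
Recomputed tag = d1; claimed = 9e → mismatch.

invalid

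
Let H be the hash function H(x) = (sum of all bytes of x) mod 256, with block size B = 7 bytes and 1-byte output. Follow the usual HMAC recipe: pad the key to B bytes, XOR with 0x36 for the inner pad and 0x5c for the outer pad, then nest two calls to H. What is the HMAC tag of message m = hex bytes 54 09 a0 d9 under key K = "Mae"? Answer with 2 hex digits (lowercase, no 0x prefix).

ca

Key "Mae" = 4d 61 65 is 3 bytes ≤ B = 7; zero-pad to 7 bytes: K' = 4d 61 65 00 00 00 00.
K' ⊕ ipad = 7b 57 53 36 36 36 36.  K' ⊕ opad = 11 3d 39 5c 5c 5c 5c.
Inner input = (K'⊕ipad) ∥ m = 7b 57 53 36 36 36 36 ∥ 54 09 a0 d9.
Inner hash: sum = 123+87+83+54+54+54+54+84+9+160+217 = 979; mod 256 = 211 → d3.
Outer input = (K'⊕opad) ∥ inner = 11 3d 39 5c 5c 5c 5c ∥ d3.
Outer hash (tag): sum = 17+61+57+92+92+92+92+211 = 714; mod 256 = 202 → ca.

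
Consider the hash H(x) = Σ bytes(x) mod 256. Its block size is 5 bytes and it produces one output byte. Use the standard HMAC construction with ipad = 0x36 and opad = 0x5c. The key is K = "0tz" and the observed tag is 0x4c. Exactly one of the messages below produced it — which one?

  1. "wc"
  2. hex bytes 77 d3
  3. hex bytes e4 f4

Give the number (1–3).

Key "0tz" = 30 74 7a is 3 bytes ≤ B = 5; zero-pad to 5 bytes: K' = 30 74 7a 00 00.
K' ⊕ ipad = 06 42 4c 36 36; K' ⊕ opad = 6c 28 26 5c 5c.
m1: inner = H(06 42 4c 36 36 77 63) = da; tag = H(6c 28 26 5c 5c da) = 4c ← matches
m2: inner = H(06 42 4c 36 36 77 d3) = 4a; tag = H(6c 28 26 5c 5c 4a) = bc
m3: inner = H(06 42 4c 36 36 e4 f4) = d8; tag = H(6c 28 26 5c 5c d8) = 4a

1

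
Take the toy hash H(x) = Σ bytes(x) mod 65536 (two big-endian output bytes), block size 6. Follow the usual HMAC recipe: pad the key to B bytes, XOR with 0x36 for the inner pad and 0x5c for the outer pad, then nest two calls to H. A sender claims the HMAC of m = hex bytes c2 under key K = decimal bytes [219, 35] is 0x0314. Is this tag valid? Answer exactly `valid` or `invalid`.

valid

Key decimal bytes [219, 35] = db 23 is 2 bytes ≤ B = 6; zero-pad to 6 bytes: K' = db 23 00 00 00 00.
K' ⊕ ipad = ed 15 36 36 36 36; K' ⊕ opad = 87 7f 5c 5c 5c 5c.
Inner hash: sum = 237+21+54+54+54+54+194 = 668 → 02 9c.
Outer hash (recomputed tag): sum = 135+127+92+92+92+92+2+156 = 788 → 03 14.
Recomputed tag = 0314; claimed = 0314 → match.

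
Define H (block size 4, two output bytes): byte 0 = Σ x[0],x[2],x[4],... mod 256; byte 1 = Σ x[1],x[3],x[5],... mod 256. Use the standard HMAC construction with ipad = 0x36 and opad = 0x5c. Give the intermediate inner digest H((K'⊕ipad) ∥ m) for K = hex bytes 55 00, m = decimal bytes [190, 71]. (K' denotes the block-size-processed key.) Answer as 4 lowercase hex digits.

57b3

Key hex bytes 55 00 is 2 bytes ≤ B = 4; zero-pad to 4 bytes: K' = 55 00 00 00.
K' ⊕ ipad = 63 36 36 36.
Inner input = 63 36 36 36 ∥ be 47.
Inner hash: even-index sum = 343 mod 256 = 87; odd-index sum = 179 mod 256 = 179 → 57 b3.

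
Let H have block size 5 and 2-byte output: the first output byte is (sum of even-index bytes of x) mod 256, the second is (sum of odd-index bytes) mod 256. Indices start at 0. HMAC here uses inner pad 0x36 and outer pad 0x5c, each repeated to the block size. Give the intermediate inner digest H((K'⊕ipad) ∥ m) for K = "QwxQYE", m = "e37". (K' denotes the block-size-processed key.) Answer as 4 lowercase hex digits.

b30d

Key "QwxQYE" = 51 77 78 51 59 45 is 6 bytes > B = 5, so hash it first: H(key) = 22 0d, then zero-pad to 5 bytes: K' = 22 0d 00 00 00.
K' ⊕ ipad = 14 3b 36 36 36.
Inner input = 14 3b 36 36 36 ∥ 65 33 37.
Inner hash: even-index sum = 179 mod 256 = 179; odd-index sum = 269 mod 256 = 13 → b3 0d.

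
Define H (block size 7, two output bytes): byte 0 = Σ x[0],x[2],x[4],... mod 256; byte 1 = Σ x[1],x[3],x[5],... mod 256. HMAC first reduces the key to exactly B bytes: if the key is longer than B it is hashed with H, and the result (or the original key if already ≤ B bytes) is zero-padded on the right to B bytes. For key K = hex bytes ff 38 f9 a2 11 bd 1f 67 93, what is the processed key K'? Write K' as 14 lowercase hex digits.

bbfe0000000000

|K| = 9 > B = 7, so first hash the key.
H(K): even-index sum = 699 mod 256 = 187; odd-index sum = 510 mod 256 = 254 → bb fe.
Zero-pad H(K) = bb fe to 7 bytes: K' = bb fe 00 00 00 00 00.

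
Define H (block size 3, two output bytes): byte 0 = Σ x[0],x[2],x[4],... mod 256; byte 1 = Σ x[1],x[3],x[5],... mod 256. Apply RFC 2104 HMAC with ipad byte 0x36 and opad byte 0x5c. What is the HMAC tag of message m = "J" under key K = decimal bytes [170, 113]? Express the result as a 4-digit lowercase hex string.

Key decimal bytes [170, 113] = aa 71 is 2 bytes ≤ B = 3; zero-pad to 3 bytes: K' = aa 71 00.
K' ⊕ ipad = 9c 47 36.  K' ⊕ opad = f6 2d 5c.
Inner input = (K'⊕ipad) ∥ m = 9c 47 36 ∥ 4a.
Inner hash: even-index sum = 210 mod 256 = 210; odd-index sum = 145 mod 256 = 145 → d2 91.
Outer input = (K'⊕opad) ∥ inner = f6 2d 5c ∥ d2 91.
Outer hash (tag): even-index sum = 483 mod 256 = 227; odd-index sum = 255 mod 256 = 255 → e3 ff.

e3ff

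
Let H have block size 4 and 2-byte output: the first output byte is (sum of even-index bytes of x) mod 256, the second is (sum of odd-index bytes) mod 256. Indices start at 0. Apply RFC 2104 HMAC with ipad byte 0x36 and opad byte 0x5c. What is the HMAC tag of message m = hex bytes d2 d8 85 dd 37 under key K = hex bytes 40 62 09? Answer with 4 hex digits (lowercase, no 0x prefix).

b4d9

Key hex bytes 40 62 09 is 3 bytes ≤ B = 4; zero-pad to 4 bytes: K' = 40 62 09 00.
K' ⊕ ipad = 76 54 3f 36.  K' ⊕ opad = 1c 3e 55 5c.
Inner input = (K'⊕ipad) ∥ m = 76 54 3f 36 ∥ d2 d8 85 dd 37.
Inner hash: even-index sum = 579 mod 256 = 67; odd-index sum = 575 mod 256 = 63 → 43 3f.
Outer input = (K'⊕opad) ∥ inner = 1c 3e 55 5c ∥ 43 3f.
Outer hash (tag): even-index sum = 180 mod 256 = 180; odd-index sum = 217 mod 256 = 217 → b4 d9.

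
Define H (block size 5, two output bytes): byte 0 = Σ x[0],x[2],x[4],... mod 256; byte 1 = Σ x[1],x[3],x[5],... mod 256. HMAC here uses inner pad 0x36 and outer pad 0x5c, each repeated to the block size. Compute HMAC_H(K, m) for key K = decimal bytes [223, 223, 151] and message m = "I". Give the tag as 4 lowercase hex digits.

129f

Key decimal bytes [223, 223, 151] = df df 97 is 3 bytes ≤ B = 5; zero-pad to 5 bytes: K' = df df 97 00 00.
K' ⊕ ipad = e9 e9 a1 36 36.  K' ⊕ opad = 83 83 cb 5c 5c.
Inner input = (K'⊕ipad) ∥ m = e9 e9 a1 36 36 ∥ 49.
Inner hash: even-index sum = 448 mod 256 = 192; odd-index sum = 360 mod 256 = 104 → c0 68.
Outer input = (K'⊕opad) ∥ inner = 83 83 cb 5c 5c ∥ c0 68.
Outer hash (tag): even-index sum = 530 mod 256 = 18; odd-index sum = 415 mod 256 = 159 → 12 9f.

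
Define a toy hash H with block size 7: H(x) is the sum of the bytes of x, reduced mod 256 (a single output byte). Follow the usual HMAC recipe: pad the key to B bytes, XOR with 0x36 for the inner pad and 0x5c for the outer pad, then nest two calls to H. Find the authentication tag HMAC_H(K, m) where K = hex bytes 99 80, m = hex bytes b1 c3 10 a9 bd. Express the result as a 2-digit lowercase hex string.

Key hex bytes 99 80 is 2 bytes ≤ B = 7; zero-pad to 7 bytes: K' = 99 80 00 00 00 00 00.
K' ⊕ ipad = af b6 36 36 36 36 36.  K' ⊕ opad = c5 dc 5c 5c 5c 5c 5c.
Inner input = (K'⊕ipad) ∥ m = af b6 36 36 36 36 36 ∥ b1 c3 10 a9 bd.
Inner hash: sum = 175+182+54+54+54+54+54+177+195+16+169+189 = 1373; mod 256 = 93 → 5d.
Outer input = (K'⊕opad) ∥ inner = c5 dc 5c 5c 5c 5c 5c ∥ 5d.
Outer hash (tag): sum = 197+220+92+92+92+92+92+93 = 970; mod 256 = 202 → ca.

ca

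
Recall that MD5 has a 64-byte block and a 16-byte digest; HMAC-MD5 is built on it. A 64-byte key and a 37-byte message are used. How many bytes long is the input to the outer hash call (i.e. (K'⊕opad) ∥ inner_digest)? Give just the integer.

Key is 64 ≤ 64 bytes, zero-padded: |K'| = 64.
Outer input = (K'⊕opad) ∥ H(inner) → 64 + 16 = 80 bytes.

80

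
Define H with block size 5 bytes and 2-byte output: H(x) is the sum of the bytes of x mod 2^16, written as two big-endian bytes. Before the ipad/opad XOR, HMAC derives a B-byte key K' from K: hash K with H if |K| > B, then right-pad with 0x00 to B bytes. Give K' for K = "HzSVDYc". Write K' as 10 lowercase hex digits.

026b000000

|K| = 7 > B = 5, so first hash the key.
H(K): sum = 72+122+83+86+68+89+99 = 619 → 02 6b.
Zero-pad H(K) = 02 6b to 5 bytes: K' = 02 6b 00 00 00.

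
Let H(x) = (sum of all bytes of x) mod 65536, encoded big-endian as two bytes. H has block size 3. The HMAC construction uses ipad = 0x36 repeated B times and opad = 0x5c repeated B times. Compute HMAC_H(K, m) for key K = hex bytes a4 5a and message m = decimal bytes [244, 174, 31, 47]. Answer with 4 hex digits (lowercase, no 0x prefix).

Key hex bytes a4 5a is 2 bytes ≤ B = 3; zero-pad to 3 bytes: K' = a4 5a 00.
K' ⊕ ipad = 92 6c 36.  K' ⊕ opad = f8 06 5c.
Inner input = (K'⊕ipad) ∥ m = 92 6c 36 ∥ f4 ae 1f 2f.
Inner hash: sum = 146+108+54+244+174+31+47 = 804 → 03 24.
Outer input = (K'⊕opad) ∥ inner = f8 06 5c ∥ 03 24.
Outer hash (tag): sum = 248+6+92+3+36 = 385 → 01 81.

0181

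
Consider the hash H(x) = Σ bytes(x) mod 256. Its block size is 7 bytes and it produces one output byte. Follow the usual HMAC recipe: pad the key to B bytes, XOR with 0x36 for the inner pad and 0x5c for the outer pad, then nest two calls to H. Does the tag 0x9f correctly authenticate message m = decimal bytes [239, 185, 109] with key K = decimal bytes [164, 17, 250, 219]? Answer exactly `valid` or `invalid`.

invalid

Key decimal bytes [164, 17, 250, 219] = a4 11 fa db is 4 bytes ≤ B = 7; zero-pad to 7 bytes: K' = a4 11 fa db 00 00 00.
K' ⊕ ipad = 92 27 cc ed 36 36 36; K' ⊕ opad = f8 4d a6 87 5c 5c 5c.
Inner hash: sum = 146+39+204+237+54+54+54+239+185+109 = 1321; mod 256 = 41 → 29.
Outer hash (recomputed tag): sum = 248+77+166+135+92+92+92+41 = 943; mod 256 = 175 → af.
Recomputed tag = af; claimed = 9f → mismatch.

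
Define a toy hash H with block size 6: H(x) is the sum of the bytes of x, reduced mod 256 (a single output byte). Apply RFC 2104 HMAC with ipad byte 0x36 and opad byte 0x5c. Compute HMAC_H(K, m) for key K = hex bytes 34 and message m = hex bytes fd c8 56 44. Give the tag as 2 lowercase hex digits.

a3

Key hex bytes 34 is 1 byte ≤ B = 6; zero-pad to 6 bytes: K' = 34 00 00 00 00 00.
K' ⊕ ipad = 02 36 36 36 36 36.  K' ⊕ opad = 68 5c 5c 5c 5c 5c.
Inner input = (K'⊕ipad) ∥ m = 02 36 36 36 36 36 ∥ fd c8 56 44.
Inner hash: sum = 2+54+54+54+54+54+253+200+86+68 = 879; mod 256 = 111 → 6f.
Outer input = (K'⊕opad) ∥ inner = 68 5c 5c 5c 5c 5c ∥ 6f.
Outer hash (tag): sum = 104+92+92+92+92+92+111 = 675; mod 256 = 163 → a3.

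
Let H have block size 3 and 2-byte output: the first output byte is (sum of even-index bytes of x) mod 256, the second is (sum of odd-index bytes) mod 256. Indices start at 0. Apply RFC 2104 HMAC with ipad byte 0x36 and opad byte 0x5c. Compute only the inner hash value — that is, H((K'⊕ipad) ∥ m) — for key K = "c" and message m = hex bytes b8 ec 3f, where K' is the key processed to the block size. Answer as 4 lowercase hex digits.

772d

Key "c" = 63 is 1 byte ≤ B = 3; zero-pad to 3 bytes: K' = 63 00 00.
K' ⊕ ipad = 55 36 36.
Inner input = 55 36 36 ∥ b8 ec 3f.
Inner hash: even-index sum = 375 mod 256 = 119; odd-index sum = 301 mod 256 = 45 → 77 2d.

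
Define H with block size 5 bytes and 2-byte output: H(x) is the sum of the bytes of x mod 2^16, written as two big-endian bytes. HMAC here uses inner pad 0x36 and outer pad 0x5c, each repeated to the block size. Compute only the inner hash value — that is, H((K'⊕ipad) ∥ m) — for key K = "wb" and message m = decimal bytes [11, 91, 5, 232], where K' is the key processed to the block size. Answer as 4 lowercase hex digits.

028a

Key "wb" = 77 62 is 2 bytes ≤ B = 5; zero-pad to 5 bytes: K' = 77 62 00 00 00.
K' ⊕ ipad = 41 54 36 36 36.
Inner input = 41 54 36 36 36 ∥ 0b 5b 05 e8.
Inner hash: sum = 65+84+54+54+54+11+91+5+232 = 650 → 02 8a.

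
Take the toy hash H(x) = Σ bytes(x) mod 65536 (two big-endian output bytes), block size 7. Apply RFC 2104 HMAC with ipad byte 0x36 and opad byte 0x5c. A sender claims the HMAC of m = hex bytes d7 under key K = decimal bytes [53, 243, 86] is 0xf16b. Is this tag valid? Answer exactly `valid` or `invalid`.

invalid

Key decimal bytes [53, 243, 86] = 35 f3 56 is 3 bytes ≤ B = 7; zero-pad to 7 bytes: K' = 35 f3 56 00 00 00 00.
K' ⊕ ipad = 03 c5 60 36 36 36 36; K' ⊕ opad = 69 af 0a 5c 5c 5c 5c.
Inner hash: sum = 3+197+96+54+54+54+54+215 = 727 → 02 d7.
Outer hash (recomputed tag): sum = 105+175+10+92+92+92+92+2+215 = 875 → 03 6b.
Recomputed tag = 036b; claimed = f16b → mismatch.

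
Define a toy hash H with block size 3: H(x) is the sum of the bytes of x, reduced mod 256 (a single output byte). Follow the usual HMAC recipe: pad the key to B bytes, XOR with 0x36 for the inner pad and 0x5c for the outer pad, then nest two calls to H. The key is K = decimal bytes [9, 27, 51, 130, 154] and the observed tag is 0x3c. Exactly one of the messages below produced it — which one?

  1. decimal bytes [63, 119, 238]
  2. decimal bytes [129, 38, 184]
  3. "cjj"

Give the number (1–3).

1

Key decimal bytes [9, 27, 51, 130, 154] = 09 1b 33 82 9a is 5 bytes > B = 3, so hash it first: H(key) = 73, then zero-pad to 3 bytes: K' = 73 00 00.
K' ⊕ ipad = 45 36 36; K' ⊕ opad = 2f 5c 5c.
m1: inner = H(45 36 36 3f 77 ee) = 55; tag = H(2f 5c 5c 55) = 3c ← matches
m2: inner = H(45 36 36 81 26 b8) = 10; tag = H(2f 5c 5c 10) = f7
m3: inner = H(45 36 36 63 6a 6a) = e8; tag = H(2f 5c 5c e8) = cf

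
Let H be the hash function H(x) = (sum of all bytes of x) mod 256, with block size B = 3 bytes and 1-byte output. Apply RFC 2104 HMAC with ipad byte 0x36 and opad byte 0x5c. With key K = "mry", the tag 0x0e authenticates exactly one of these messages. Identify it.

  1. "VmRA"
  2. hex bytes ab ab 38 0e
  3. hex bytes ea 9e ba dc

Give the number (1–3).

2

Key "mry" = 6d 72 79 is exactly B = 3 bytes: K' = 6d 72 79.
K' ⊕ ipad = 5b 44 4f; K' ⊕ opad = 31 2e 25.
m1: inner = H(5b 44 4f 56 6d 52 41) = 44; tag = H(31 2e 25 44) = c8
m2: inner = H(5b 44 4f ab ab 38 0e) = 8a; tag = H(31 2e 25 8a) = 0e ← matches
m3: inner = H(5b 44 4f ea 9e ba dc) = 0c; tag = H(31 2e 25 0c) = 90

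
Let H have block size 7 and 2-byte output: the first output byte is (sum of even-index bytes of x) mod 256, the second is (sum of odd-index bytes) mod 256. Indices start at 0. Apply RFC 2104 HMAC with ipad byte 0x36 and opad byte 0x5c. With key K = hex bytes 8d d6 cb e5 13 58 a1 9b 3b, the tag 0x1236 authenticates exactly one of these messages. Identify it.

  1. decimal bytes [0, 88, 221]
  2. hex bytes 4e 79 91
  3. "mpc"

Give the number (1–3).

Key hex bytes 8d d6 cb e5 13 58 a1 9b 3b is 9 bytes > B = 7, so hash it first: H(key) = 47 ae, then zero-pad to 7 bytes: K' = 47 ae 00 00 00 00 00.
K' ⊕ ipad = 71 98 36 36 36 36 36; K' ⊕ opad = 1b f2 5c 5c 5c 5c 5c.
m1: inner = H(71 98 36 36 36 36 36 00 58 dd) = 6b e1; tag = H(1b f2 5c 5c 5c 5c 5c 6b e1) = 1015
m2: inner = H(71 98 36 36 36 36 36 4e 79 91) = 8c e3; tag = H(1b f2 5c 5c 5c 5c 5c 8c e3) = 1236 ← matches
m3: inner = H(71 98 36 36 36 36 36 6d 70 63) = 83 d4; tag = H(1b f2 5c 5c 5c 5c 5c 83 d4) = 032d

2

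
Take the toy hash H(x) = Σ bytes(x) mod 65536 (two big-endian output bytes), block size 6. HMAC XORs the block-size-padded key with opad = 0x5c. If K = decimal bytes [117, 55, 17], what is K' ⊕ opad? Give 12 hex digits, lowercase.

296b4d5c5c5c

Key decimal bytes [117, 55, 17] = 75 37 11 is 3 bytes ≤ B = 6; zero-pad to 6 bytes: K' = 75 37 11 00 00 00.
XOR each byte with 0x5c: 75⊕5c=29, 37⊕5c=6b, 11⊕5c=4d, 00⊕5c=5c, 00⊕5c=5c, 00⊕5c=5c.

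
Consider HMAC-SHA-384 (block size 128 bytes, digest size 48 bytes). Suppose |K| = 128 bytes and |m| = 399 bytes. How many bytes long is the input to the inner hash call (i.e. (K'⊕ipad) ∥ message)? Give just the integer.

Key is 128 ≤ 128 bytes, zero-padded: |K'| = 128.
Inner input = (K'⊕ipad) ∥ m → 128 + 399 = 527 bytes.

527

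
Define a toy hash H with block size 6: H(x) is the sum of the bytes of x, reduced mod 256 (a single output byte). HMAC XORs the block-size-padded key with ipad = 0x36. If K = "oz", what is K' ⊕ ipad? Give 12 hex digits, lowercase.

Key "oz" = 6f 7a is 2 bytes ≤ B = 6; zero-pad to 6 bytes: K' = 6f 7a 00 00 00 00.
XOR each byte with 0x36: 6f⊕36=59, 7a⊕36=4c, 00⊕36=36, 00⊕36=36, 00⊕36=36, 00⊕36=36.

594c36363636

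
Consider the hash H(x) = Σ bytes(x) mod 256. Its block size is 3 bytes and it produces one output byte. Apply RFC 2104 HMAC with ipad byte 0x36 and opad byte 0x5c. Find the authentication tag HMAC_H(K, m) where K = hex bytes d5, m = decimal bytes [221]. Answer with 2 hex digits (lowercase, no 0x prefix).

6d

Key hex bytes d5 is 1 byte ≤ B = 3; zero-pad to 3 bytes: K' = d5 00 00.
K' ⊕ ipad = e3 36 36.  K' ⊕ opad = 89 5c 5c.
Inner input = (K'⊕ipad) ∥ m = e3 36 36 ∥ dd.
Inner hash: sum = 227+54+54+221 = 556; mod 256 = 44 → 2c.
Outer input = (K'⊕opad) ∥ inner = 89 5c 5c ∥ 2c.
Outer hash (tag): sum = 137+92+92+44 = 365; mod 256 = 109 → 6d.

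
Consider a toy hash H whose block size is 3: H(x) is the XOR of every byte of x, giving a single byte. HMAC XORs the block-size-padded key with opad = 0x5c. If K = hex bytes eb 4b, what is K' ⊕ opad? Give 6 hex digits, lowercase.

Key hex bytes eb 4b is 2 bytes ≤ B = 3; zero-pad to 3 bytes: K' = eb 4b 00.
XOR each byte with 0x5c: eb⊕5c=b7, 4b⊕5c=17, 00⊕5c=5c.

b7175c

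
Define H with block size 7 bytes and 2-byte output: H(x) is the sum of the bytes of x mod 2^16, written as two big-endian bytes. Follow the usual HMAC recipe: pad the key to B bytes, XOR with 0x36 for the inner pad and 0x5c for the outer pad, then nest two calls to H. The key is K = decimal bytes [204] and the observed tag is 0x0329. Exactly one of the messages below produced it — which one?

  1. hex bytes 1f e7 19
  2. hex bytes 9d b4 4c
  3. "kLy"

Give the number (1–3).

Key decimal bytes [204] = cc is 1 byte ≤ B = 7; zero-pad to 7 bytes: K' = cc 00 00 00 00 00 00.
K' ⊕ ipad = fa 36 36 36 36 36 36; K' ⊕ opad = 90 5c 5c 5c 5c 5c 5c.
m1: inner = H(fa 36 36 36 36 36 36 1f e7 19) = 03 5d; tag = H(90 5c 5c 5c 5c 5c 5c 03 5d) = 0318
m2: inner = H(fa 36 36 36 36 36 36 9d b4 4c) = 03 db; tag = H(90 5c 5c 5c 5c 5c 5c 03 db) = 0396
m3: inner = H(fa 36 36 36 36 36 36 6b 4c 79) = 03 6e; tag = H(90 5c 5c 5c 5c 5c 5c 03 6e) = 0329 ← matches

3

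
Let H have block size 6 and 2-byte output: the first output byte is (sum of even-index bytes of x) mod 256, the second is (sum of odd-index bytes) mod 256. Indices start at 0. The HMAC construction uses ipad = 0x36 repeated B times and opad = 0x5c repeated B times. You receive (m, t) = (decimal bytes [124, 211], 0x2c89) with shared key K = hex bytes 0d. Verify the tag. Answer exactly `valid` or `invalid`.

Key hex bytes 0d is 1 byte ≤ B = 6; zero-pad to 6 bytes: K' = 0d 00 00 00 00 00.
K' ⊕ ipad = 3b 36 36 36 36 36; K' ⊕ opad = 51 5c 5c 5c 5c 5c.
Inner hash: even-index sum = 291 mod 256 = 35; odd-index sum = 373 mod 256 = 117 → 23 75.
Outer hash (recomputed tag): even-index sum = 300 mod 256 = 44; odd-index sum = 393 mod 256 = 137 → 2c 89.
Recomputed tag = 2c89; claimed = 2c89 → match.

valid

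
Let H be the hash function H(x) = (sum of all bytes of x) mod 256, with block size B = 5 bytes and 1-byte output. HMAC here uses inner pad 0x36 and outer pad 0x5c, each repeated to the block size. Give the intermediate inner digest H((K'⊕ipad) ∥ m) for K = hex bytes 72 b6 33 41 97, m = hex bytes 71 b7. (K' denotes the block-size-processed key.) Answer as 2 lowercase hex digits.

09

Key hex bytes 72 b6 33 41 97 is exactly B = 5 bytes: K' = 72 b6 33 41 97.
K' ⊕ ipad = 44 80 05 77 a1.
Inner input = 44 80 05 77 a1 ∥ 71 b7.
Inner hash: sum = 68+128+5+119+161+113+183 = 777; mod 256 = 9 → 09.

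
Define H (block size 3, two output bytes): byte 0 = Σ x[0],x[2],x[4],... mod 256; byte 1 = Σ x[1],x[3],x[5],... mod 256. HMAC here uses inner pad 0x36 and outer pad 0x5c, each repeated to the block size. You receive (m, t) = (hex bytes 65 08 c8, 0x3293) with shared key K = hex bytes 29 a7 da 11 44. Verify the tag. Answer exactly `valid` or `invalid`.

Key hex bytes 29 a7 da 11 44 is 5 bytes > B = 3, so hash it first: H(key) = 47 b8, then zero-pad to 3 bytes: K' = 47 b8 00.
K' ⊕ ipad = 71 8e 36; K' ⊕ opad = 1b e4 5c.
Inner hash: even-index sum = 175 mod 256 = 175; odd-index sum = 443 mod 256 = 187 → af bb.
Outer hash (recomputed tag): even-index sum = 306 mod 256 = 50; odd-index sum = 403 mod 256 = 147 → 32 93.
Recomputed tag = 3293; claimed = 3293 → match.

valid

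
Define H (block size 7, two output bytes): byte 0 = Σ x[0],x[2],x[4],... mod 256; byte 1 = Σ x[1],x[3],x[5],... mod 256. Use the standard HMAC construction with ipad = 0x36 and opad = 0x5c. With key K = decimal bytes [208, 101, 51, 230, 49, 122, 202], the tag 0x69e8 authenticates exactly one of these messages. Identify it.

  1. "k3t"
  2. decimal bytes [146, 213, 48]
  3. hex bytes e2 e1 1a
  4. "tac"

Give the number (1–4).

Key decimal bytes [208, 101, 51, 230, 49, 122, 202] = d0 65 33 e6 31 7a ca is exactly B = 7 bytes: K' = d0 65 33 e6 31 7a ca.
K' ⊕ ipad = e6 53 05 d0 07 4c fc; K' ⊕ opad = 8c 39 6f ba 6d 26 96.
m1: inner = H(e6 53 05 d0 07 4c fc 6b 33 74) = 21 4e; tag = H(8c 39 6f ba 6d 26 96 21 4e) = 4c3a
m2: inner = H(e6 53 05 d0 07 4c fc 92 d5 30) = c3 31; tag = H(8c 39 6f ba 6d 26 96 c3 31) = 2fdc
m3: inner = H(e6 53 05 d0 07 4c fc e2 e1 1a) = cf 6b; tag = H(8c 39 6f ba 6d 26 96 cf 6b) = 69e8 ← matches
m4: inner = H(e6 53 05 d0 07 4c fc 74 61 63) = 4f 46; tag = H(8c 39 6f ba 6d 26 96 4f 46) = 4468

3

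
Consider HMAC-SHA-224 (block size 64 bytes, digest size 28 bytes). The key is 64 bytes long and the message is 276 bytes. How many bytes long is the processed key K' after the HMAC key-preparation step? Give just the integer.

Key is 64 ≤ 64 bytes, zero-padded: |K'| = 64.

64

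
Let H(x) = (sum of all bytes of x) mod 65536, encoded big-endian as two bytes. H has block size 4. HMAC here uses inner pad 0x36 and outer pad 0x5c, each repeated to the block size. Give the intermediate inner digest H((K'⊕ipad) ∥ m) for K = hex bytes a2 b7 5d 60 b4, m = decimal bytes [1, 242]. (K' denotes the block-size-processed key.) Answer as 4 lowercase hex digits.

Key hex bytes a2 b7 5d 60 b4 is 5 bytes > B = 4, so hash it first: H(key) = 02 ca, then zero-pad to 4 bytes: K' = 02 ca 00 00.
K' ⊕ ipad = 34 fc 36 36.
Inner input = 34 fc 36 36 ∥ 01 f2.
Inner hash: sum = 52+252+54+54+1+242 = 655 → 02 8f.

028f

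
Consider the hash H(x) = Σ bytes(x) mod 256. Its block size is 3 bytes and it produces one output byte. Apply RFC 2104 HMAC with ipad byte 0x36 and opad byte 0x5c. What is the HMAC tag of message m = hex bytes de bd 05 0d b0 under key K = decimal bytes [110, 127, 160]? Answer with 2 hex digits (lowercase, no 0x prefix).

e5

Key decimal bytes [110, 127, 160] = 6e 7f a0 is exactly B = 3 bytes: K' = 6e 7f a0.
K' ⊕ ipad = 58 49 96.  K' ⊕ opad = 32 23 fc.
Inner input = (K'⊕ipad) ∥ m = 58 49 96 ∥ de bd 05 0d b0.
Inner hash: sum = 88+73+150+222+189+5+13+176 = 916; mod 256 = 148 → 94.
Outer input = (K'⊕opad) ∥ inner = 32 23 fc ∥ 94.
Outer hash (tag): sum = 50+35+252+148 = 485; mod 256 = 229 → e5.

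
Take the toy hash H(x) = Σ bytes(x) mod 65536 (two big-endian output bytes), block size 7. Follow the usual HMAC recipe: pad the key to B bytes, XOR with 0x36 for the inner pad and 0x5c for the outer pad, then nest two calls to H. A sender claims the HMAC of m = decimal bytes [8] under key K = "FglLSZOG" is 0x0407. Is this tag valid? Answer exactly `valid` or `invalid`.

valid

Key "FglLSZOG" = 46 67 6c 4c 53 5a 4f 47 is 8 bytes > B = 7, so hash it first: H(key) = 02 a8, then zero-pad to 7 bytes: K' = 02 a8 00 00 00 00 00.
K' ⊕ ipad = 34 9e 36 36 36 36 36; K' ⊕ opad = 5e f4 5c 5c 5c 5c 5c.
Inner hash: sum = 52+158+54+54+54+54+54+8 = 488 → 01 e8.
Outer hash (recomputed tag): sum = 94+244+92+92+92+92+92+1+232 = 1031 → 04 07.
Recomputed tag = 0407; claimed = 0407 → match.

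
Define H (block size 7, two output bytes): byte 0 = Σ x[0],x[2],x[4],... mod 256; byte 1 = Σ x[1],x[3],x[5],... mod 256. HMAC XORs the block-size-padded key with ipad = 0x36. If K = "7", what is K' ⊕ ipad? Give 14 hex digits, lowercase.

01363636363636

Key "7" = 37 is 1 byte ≤ B = 7; zero-pad to 7 bytes: K' = 37 00 00 00 00 00 00.
XOR each byte with 0x36: 37⊕36=01, 00⊕36=36, 00⊕36=36, 00⊕36=36, 00⊕36=36, 00⊕36=36, 00⊕36=36.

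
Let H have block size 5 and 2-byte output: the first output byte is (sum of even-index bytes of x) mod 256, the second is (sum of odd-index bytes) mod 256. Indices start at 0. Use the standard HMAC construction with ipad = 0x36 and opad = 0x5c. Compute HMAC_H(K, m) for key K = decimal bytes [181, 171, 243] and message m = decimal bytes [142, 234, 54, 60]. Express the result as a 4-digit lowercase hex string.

Key decimal bytes [181, 171, 243] = b5 ab f3 is 3 bytes ≤ B = 5; zero-pad to 5 bytes: K' = b5 ab f3 00 00.
K' ⊕ ipad = 83 9d c5 36 36.  K' ⊕ opad = e9 f7 af 5c 5c.
Inner input = (K'⊕ipad) ∥ m = 83 9d c5 36 36 ∥ 8e ea 36 3c.
Inner hash: even-index sum = 676 mod 256 = 164; odd-index sum = 407 mod 256 = 151 → a4 97.
Outer input = (K'⊕opad) ∥ inner = e9 f7 af 5c 5c ∥ a4 97.
Outer hash (tag): even-index sum = 651 mod 256 = 139; odd-index sum = 503 mod 256 = 247 → 8b f7.

8bf7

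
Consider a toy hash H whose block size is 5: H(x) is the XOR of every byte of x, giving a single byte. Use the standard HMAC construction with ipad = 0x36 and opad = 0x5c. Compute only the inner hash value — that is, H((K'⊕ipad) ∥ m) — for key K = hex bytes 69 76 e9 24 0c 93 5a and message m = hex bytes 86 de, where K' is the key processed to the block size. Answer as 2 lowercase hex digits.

79

Key hex bytes 69 76 e9 24 0c 93 5a is 7 bytes > B = 5, so hash it first: H(key) = 17, then zero-pad to 5 bytes: K' = 17 00 00 00 00.
K' ⊕ ipad = 21 36 36 36 36.
Inner input = 21 36 36 36 36 ∥ 86 de.
Inner hash: XOR 21⊕36⊕36⊕36⊕36⊕86⊕de = 79.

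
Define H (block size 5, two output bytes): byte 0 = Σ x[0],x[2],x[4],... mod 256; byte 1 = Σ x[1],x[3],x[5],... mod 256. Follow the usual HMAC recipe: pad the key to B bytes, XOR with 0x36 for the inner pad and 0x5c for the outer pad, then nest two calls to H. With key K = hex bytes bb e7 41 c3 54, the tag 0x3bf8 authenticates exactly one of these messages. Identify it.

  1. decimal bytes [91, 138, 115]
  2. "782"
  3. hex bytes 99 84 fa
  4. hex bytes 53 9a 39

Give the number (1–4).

2

Key hex bytes bb e7 41 c3 54 is exactly B = 5 bytes: K' = bb e7 41 c3 54.
K' ⊕ ipad = 8d d1 77 f5 62; K' ⊕ opad = e7 bb 1d 9f 08.
m1: inner = H(8d d1 77 f5 62 5b 8a 73) = f0 94; tag = H(e7 bb 1d 9f 08 f0 94) = a04a
m2: inner = H(8d d1 77 f5 62 37 38 32) = 9e 2f; tag = H(e7 bb 1d 9f 08 9e 2f) = 3bf8 ← matches
m3: inner = H(8d d1 77 f5 62 99 84 fa) = ea 59; tag = H(e7 bb 1d 9f 08 ea 59) = 6544
m4: inner = H(8d d1 77 f5 62 53 9a 39) = 00 52; tag = H(e7 bb 1d 9f 08 00 52) = 5e5a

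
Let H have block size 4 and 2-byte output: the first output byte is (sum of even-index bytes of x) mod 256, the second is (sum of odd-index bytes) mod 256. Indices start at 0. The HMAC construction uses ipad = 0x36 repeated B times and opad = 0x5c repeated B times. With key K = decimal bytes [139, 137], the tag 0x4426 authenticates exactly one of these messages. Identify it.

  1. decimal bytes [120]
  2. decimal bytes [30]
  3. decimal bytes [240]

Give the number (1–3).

2

Key decimal bytes [139, 137] = 8b 89 is 2 bytes ≤ B = 4; zero-pad to 4 bytes: K' = 8b 89 00 00.
K' ⊕ ipad = bd bf 36 36; K' ⊕ opad = d7 d5 5c 5c.
m1: inner = H(bd bf 36 36 78) = 6b f5; tag = H(d7 d5 5c 5c 6b f5) = 9e26
m2: inner = H(bd bf 36 36 1e) = 11 f5; tag = H(d7 d5 5c 5c 11 f5) = 4426 ← matches
m3: inner = H(bd bf 36 36 f0) = e3 f5; tag = H(d7 d5 5c 5c e3 f5) = 1626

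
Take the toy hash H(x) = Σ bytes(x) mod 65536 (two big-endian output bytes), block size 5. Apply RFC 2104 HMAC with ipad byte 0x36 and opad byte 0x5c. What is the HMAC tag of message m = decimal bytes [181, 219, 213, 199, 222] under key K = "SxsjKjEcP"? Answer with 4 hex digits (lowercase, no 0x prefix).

Key "SxsjKjEcP" = 53 78 73 6a 4b 6a 45 63 50 is 9 bytes > B = 5, so hash it first: H(key) = 03 55, then zero-pad to 5 bytes: K' = 03 55 00 00 00.
K' ⊕ ipad = 35 63 36 36 36.  K' ⊕ opad = 5f 09 5c 5c 5c.
Inner input = (K'⊕ipad) ∥ m = 35 63 36 36 36 ∥ b5 db d5 c7 de.
Inner hash: sum = 53+99+54+54+54+181+219+213+199+222 = 1348 → 05 44.
Outer input = (K'⊕opad) ∥ inner = 5f 09 5c 5c 5c ∥ 05 44.
Outer hash (tag): sum = 95+9+92+92+92+5+68 = 453 → 01 c5.

01c5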